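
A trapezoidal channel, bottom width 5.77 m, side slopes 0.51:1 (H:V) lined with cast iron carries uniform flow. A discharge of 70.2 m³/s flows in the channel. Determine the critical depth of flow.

At critical depth, Q² T / (g A³) = 1, i.e. A³/T = Q²/g = 70.2²/9.81 = 502.3.
Trying y = 2.65 m: A³/T = 793.3 — too large.
Trying y = 1.9 m: A³/T = 272.3 — too small.
Trying y = 2.3 m: A³/T = 501.7 — close enough.

y_c = 2.3 m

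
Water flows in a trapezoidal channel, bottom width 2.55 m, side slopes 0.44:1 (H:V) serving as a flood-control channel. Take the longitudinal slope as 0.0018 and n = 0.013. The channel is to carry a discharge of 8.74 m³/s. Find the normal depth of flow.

Manning's equation rearranged: A R^(2/3) = nQ / (1·√S) = 0.013 × 8.74 / (√0.0018) = 2.678.
At y = 0.923 m: A R^(2/3) = 1.936 — short.
At y = 1.13 m: A R^(2/3) = 2.678 — matches.

y_n = 1.13 m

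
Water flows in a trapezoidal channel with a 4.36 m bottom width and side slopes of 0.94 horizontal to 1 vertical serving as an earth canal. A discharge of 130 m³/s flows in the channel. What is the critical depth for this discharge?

At critical depth, Q² T / (g A³) = 1, i.e. A³/T = Q²/g = 130²/9.81 = 1723.
Try y = 3.91 m: A³/T = 2648 — over.
Try y = 2.7 m: A³/T = 684.7 — short.
Try y = 3.48 m: A³/T = 1718 — matches.

y_c = 3.48 m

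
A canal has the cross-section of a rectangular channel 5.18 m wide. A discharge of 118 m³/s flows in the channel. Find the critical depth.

For a rectangular channel, critical depth y_c = (q²/g)^(1/3) where q = Q/b = 118/5.18 = 22.78 m²/s.
So y_c = (22.78²/9.81)^(1/3) = 3.75 m.

y_c = 3.75 m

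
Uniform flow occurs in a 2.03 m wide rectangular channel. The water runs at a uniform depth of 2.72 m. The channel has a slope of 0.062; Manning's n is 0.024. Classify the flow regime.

supercritical

Flow area A = b·y = 2.03 × 2.72 = 5.522 m². Wetted perimeter P = b + 2y = 2.03 + 2×2.72 = 7.47 m.
Hydraulic radius R = A/P = 5.522/7.47 = 0.7392 m.
V = (1/n) R^(2/3) √S = (1/0.024) × 0.7392^(2/3) × √0.062 = 8.482 m/s. Hydraulic depth D_h = A/T = 5.522/2.03 = 2.72 m.
Froude number Fr = V/√(g·D_h) = 8.482/√(9.81×2.72) = 1.64, which is greater than 1, so the flow is supercritical.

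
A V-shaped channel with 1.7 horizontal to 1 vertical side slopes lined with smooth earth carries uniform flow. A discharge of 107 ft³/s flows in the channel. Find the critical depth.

y_c = 3.01 ft

At critical depth, Q² T / (g A³) = 1, i.e. A³/T = Q²/g = 107²/32.2 = 355.6.
Try y = 3.61 ft: A³/T = 885.9 — high.
Try y = 2.35 ft: A³/T = 103.6 — low.
Try y = 3.01 ft: A³/T = 357 — ≈ 355.6.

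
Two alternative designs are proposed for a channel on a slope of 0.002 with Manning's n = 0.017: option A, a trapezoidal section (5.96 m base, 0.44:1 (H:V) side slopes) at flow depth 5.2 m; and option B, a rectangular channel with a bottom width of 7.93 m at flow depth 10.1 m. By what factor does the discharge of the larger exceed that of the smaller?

Channel A: With bottom width b = 5.96 m and side slope z = 0.44: A = (b + zy)y = (5.96 + 0.44×5.2)×5.2 = 42.89 m²; P = b + 2y√(1+z²) = 5.96 + 2×5.2×1.093 = 17.32 m. Hydraulic radius R = A/P = 42.89/17.32 = 2.476 m. Q_A = (1/0.017)·42.89·2.476^(2/3)·√0.002 = 206.5 m³/s.
Channel B: Flow area A = b·y = 7.93 × 10.1 = 80.09 m². Wetted perimeter P = b + 2y = 7.93 + 2×10.1 = 28.13 m. Hydraulic radius R = A/P = 80.09/28.13 = 2.847 m. Q_B = (1/0.017)·80.09·2.847^(2/3)·√0.002 = 423.3 m³/s.
The larger discharge is 423.3 m³/s and the smaller is 206.5 m³/s; the ratio is 2.05.

2.05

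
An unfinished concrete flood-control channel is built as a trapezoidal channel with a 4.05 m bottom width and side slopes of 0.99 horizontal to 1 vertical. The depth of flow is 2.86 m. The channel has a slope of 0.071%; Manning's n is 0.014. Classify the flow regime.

With bottom width b = 4.05 m and side slope z = 0.99: A = (b + zy)y = (4.05 + 0.99×2.86)×2.86 = 19.68 m²; P = b + 2y√(1+z²) = 4.05 + 2×2.86×1.407 = 12.1 m.
Hydraulic radius R = A/P = 19.68/12.1 = 1.627 m.
V = (1/n) R^(2/3) √S = (1/0.014) × 1.627^(2/3) × √0.00071 = 2.632 m/s. Hydraulic depth D_h = A/T = 19.68/9.713 = 2.026 m.
Froude number Fr = V/√(g·D_h) = 2.632/√(9.81×2.026) = 0.59, which is less than 1, so the flow is subcritical.

subcritical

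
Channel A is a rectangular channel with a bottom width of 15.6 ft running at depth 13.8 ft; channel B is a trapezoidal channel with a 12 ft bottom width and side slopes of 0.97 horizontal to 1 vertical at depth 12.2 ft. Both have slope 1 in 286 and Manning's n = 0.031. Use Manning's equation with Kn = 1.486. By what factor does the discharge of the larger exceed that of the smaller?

1.58

Channel A: Flow area A = b·y = 15.6 × 13.8 = 215.3 ft². Wetted perimeter P = b + 2y = 15.6 + 2×13.8 = 43.2 ft. Hydraulic radius R = A/P = 215.3/43.2 = 4.983 ft. Q_A = (1.486/0.031)·215.3·4.983^(2/3)·√0.003497 = 1780 ft³/s.
Channel B: With bottom width b = 12 ft and side slope z = 0.97: A = (b + zy)y = (12 + 0.97×12.2)×12.2 = 290.8 ft²; P = b + 2y√(1+z²) = 12 + 2×12.2×1.393 = 45.99 ft. Hydraulic radius R = A/P = 290.8/45.99 = 6.322 ft. Q_B = (1.486/0.031)·290.8·6.322^(2/3)·√0.003497 = 2818 ft³/s.
The larger discharge is 2818 ft³/s and the smaller is 1780 ft³/s; the ratio is 1.58.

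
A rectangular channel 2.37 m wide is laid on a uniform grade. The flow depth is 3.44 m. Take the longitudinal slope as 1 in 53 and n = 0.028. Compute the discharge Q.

Q = 36.8 m³/s

Flow area A = b·y = 2.37 × 3.44 = 8.153 m². Wetted perimeter P = b + 2y = 2.37 + 2×3.44 = 9.25 m.
Hydraulic radius R = A/P = 8.153/9.25 = 0.8814 m.
Manning's equation: Q = (1/n) A R^(2/3) S^(1/2) = (1/0.028) × 8.153 × 0.8814^(2/3) × 0.01887^(1/2) = 36.8 m³/s.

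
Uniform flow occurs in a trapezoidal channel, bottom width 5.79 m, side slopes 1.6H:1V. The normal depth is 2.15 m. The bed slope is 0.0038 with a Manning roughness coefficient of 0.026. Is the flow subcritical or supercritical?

subcritical

With bottom width b = 5.79 m and side slope z = 1.6: A = (b + zy)y = (5.79 + 1.6×2.15)×2.15 = 19.84 m²; P = b + 2y√(1+z²) = 5.79 + 2×2.15×1.887 = 13.9 m.
Hydraulic radius R = A/P = 19.84/13.9 = 1.427 m.
V = (1/n) R^(2/3) √S = (1/0.026) × 1.427^(2/3) × √0.0038 = 3.006 m/s. Hydraulic depth D_h = A/T = 19.84/12.67 = 1.566 m.
Froude number Fr = V/√(g·D_h) = 3.006/√(9.81×1.566) = 0.767, which is less than 1, so the flow is subcritical.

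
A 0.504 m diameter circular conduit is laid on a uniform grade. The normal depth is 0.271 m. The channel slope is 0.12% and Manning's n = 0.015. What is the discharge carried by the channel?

For a circular section of diameter D = 0.504 m at depth y = 0.271 m, the central angle is θ = 2 arccos(1 − 2y/D) = 3.293 rad. Then A = (D²/8)(θ − sin θ) = 0.1093 m² and P = Dθ/2 = 0.8297 m.
Hydraulic radius R = A/P = 0.1093/0.8297 = 0.1318 m.
Manning's equation: Q = (1/n) A R^(2/3) S^(1/2) = (1/0.015) × 0.1093 × 0.1318^(2/3) × 0.0012^(1/2) = 0.0654 m³/s.

Q = 0.0654 m³/s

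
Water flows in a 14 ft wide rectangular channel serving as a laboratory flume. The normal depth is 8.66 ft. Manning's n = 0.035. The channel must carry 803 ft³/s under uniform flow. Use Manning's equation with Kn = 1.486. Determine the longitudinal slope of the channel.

S = 0.004

Flow area A = b·y = 14 × 8.66 = 121.2 ft². Wetted perimeter P = b + 2y = 14 + 2×8.66 = 31.32 ft.
Hydraulic radius R = A/P = 121.2/31.32 = 3.871 ft.
From Manning's equation, S = [nQ / (1.486 A R^(2/3))]² = [0.035 × 803 / (1.486 × 121.2 × 3.871^(2/3))]² = 0.004.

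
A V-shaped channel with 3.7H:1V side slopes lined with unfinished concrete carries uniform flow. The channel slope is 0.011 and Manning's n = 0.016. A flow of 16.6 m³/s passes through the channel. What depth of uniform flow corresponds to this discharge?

Manning's equation rearranged: A R^(2/3) = nQ / (1·√S) = 0.016 × 16.6 / (√0.011) = 2.532.
At y = 0.712 m: A R^(2/3) = 0.9203 — too small.
At y = 1.22 m: A R^(2/3) = 3.869 — too large.
At y = 1.04 m: A R^(2/3) = 2.528 — close enough.

y_n = 1.04 m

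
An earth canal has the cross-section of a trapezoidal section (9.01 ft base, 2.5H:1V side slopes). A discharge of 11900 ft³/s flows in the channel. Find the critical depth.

At critical depth, Q² T / (g A³) = 1, i.e. A³/T = Q²/g = 11900²/32.2 = 4398000.
Try y = 13.5 ft: A³/T = 2514000 — too small.
Try y = 15.3 ft: A³/T = 4421000 — matches.

y_c = 15.3 ft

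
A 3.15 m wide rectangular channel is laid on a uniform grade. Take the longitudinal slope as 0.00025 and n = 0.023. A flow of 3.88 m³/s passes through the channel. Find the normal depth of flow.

Manning's equation rearranged: A R^(2/3) = nQ / (1·√S) = 0.023 × 3.88 / (√0.00025) = 5.644.
Try y = 1.7 m: A R^(2/3) = 4.682 — low.
Try y = 1.96 m: A R^(2/3) = 5.641 — ≈ 5.644.

y_n = 1.96 m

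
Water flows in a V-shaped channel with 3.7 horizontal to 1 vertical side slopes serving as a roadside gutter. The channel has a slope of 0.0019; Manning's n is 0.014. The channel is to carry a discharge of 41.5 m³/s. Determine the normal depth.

y_n = 1.94 m

Manning's equation rearranged: A R^(2/3) = nQ / (1·√S) = 0.014 × 41.5 / (√0.0019) = 13.33.
Trying y = 1.56 m: A R^(2/3) = 7.453 — short.
Trying y = 2.12 m: A R^(2/3) = 16.89 — over.
Trying y = 1.94 m: A R^(2/3) = 13.33 — close enough.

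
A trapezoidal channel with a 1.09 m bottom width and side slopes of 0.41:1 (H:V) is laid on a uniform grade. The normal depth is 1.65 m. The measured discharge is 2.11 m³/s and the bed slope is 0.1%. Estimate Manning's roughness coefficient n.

n = 0.032

With bottom width b = 1.09 m and side slope z = 0.41: A = (b + zy)y = (1.09 + 0.41×1.65)×1.65 = 2.915 m²; P = b + 2y√(1+z²) = 1.09 + 2×1.65×1.081 = 4.657 m.
Hydraulic radius R = A/P = 2.915/4.657 = 0.6259 m.
Rearranging Manning's equation: n = (1/Q) A R^(2/3) S^(1/2) = (1/2.11) × 2.915 × 0.6259^(2/3) × √0.001 = 0.032.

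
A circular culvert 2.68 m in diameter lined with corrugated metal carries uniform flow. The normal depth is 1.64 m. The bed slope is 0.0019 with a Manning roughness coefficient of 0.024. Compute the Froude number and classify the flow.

subcritical

For a circular section of diameter D = 2.68 m at depth y = 1.64 m, the central angle is θ = 2 arccos(1 − 2y/D) = 3.593 rad. Then A = (D²/8)(θ − sin θ) = 3.618 m² and P = Dθ/2 = 4.815 m.
Hydraulic radius R = A/P = 3.618/4.815 = 0.7514 m.
V = (1/n) R^(2/3) √S = (1/0.024) × 0.7514^(2/3) × √0.0019 = 1.501 m/s. Hydraulic depth D_h = A/T = 3.618/2.612 = 1.385 m.
Froude number Fr = V/√(g·D_h) = 1.501/√(9.81×1.385) = 0.407, which is less than 1, so the flow is subcritical.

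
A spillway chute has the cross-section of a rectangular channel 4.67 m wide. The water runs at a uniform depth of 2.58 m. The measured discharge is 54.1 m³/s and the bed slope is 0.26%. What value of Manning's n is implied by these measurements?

Flow area A = b·y = 4.67 × 2.58 = 12.05 m². Wetted perimeter P = b + 2y = 4.67 + 2×2.58 = 9.83 m.
Hydraulic radius R = A/P = 12.05/9.83 = 1.226 m.
Rearranging Manning's equation: n = (1/Q) A R^(2/3) S^(1/2) = (1/54.1) × 12.05 × 1.226^(2/3) × √0.0026 = 0.013.

n = 0.013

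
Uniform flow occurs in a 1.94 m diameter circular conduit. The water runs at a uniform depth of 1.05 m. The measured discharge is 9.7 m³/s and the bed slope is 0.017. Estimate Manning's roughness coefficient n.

For a circular section of diameter D = 1.94 m at depth y = 1.05 m, the central angle is θ = 2 arccos(1 − 2y/D) = 3.307 rad. Then A = (D²/8)(θ − sin θ) = 1.633 m² and P = Dθ/2 = 3.208 m.
Hydraulic radius R = A/P = 1.633/3.208 = 0.5091 m.
Rearranging Manning's equation: n = (1/Q) A R^(2/3) S^(1/2) = (1/9.7) × 1.633 × 0.5091^(2/3) × √0.017 = 0.014.

n = 0.014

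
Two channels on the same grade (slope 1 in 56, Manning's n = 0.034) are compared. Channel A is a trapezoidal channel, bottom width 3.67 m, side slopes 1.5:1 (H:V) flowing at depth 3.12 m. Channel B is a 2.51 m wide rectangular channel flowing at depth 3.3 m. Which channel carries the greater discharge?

Channel A: With bottom width b = 3.67 m and side slope z = 1.5: A = (b + zy)y = (3.67 + 1.5×3.12)×3.12 = 26.05 m²; P = b + 2y√(1+z²) = 3.67 + 2×3.12×1.803 = 14.92 m. Hydraulic radius R = A/P = 26.05/14.92 = 1.746 m. Q_A = (1/0.034)·26.05·1.746^(2/3)·√0.01786 = 148.5 m³/s.
Channel B: Flow area A = b·y = 2.51 × 3.3 = 8.283 m². Wetted perimeter P = b + 2y = 2.51 + 2×3.3 = 9.11 m. Hydraulic radius R = A/P = 8.283/9.11 = 0.9092 m. Q_B = (1/0.034)·8.283·0.9092^(2/3)·√0.01786 = 30.55 m³/s.
Q_A = 148.5 m³/s vs Q_B = 30.55 m³/s, so channel A carries more.

channel A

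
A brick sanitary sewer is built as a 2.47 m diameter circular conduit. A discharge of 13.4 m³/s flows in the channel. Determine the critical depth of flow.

At critical depth, Q² T / (g A³) = 1, i.e. A³/T = Q²/g = 13.4²/9.81 = 18.3.
Trying y = 1.88 m: A³/T = 28.45 — over.
Trying y = 1.19 m: A³/T = 4.831 — short.
Trying y = 1.68 m: A³/T = 18.14 — matches.

y_c = 1.68 m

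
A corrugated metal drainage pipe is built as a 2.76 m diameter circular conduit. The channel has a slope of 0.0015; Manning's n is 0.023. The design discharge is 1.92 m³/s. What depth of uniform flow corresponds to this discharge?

Manning's equation rearranged: A R^(2/3) = nQ / (1·√S) = 0.023 × 1.92 / (√0.0015) = 1.14.
At y = 0.675 m: A R^(2/3) = 0.6126 — too small.
At y = 0.929 m: A R^(2/3) = 1.141 — matches.

y_n = 0.929 m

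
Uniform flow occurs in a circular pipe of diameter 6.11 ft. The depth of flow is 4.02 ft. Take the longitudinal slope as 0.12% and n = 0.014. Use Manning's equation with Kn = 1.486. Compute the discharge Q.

Q = 110 ft³/s

For a circular section of diameter D = 6.11 ft at depth y = 4.02 ft, the central angle is θ = 2 arccos(1 − 2y/D) = 3.784 rad. Then A = (D²/8)(θ − sin θ) = 20.46 ft² and P = Dθ/2 = 11.56 ft.
Hydraulic radius R = A/P = 20.46/11.56 = 1.769 ft.
Manning's equation: Q = (1.486/n) A R^(2/3) S^(1/2) = (1.486/0.014) × 20.46 × 1.769^(2/3) × 0.0012^(1/2) = 110 ft³/s.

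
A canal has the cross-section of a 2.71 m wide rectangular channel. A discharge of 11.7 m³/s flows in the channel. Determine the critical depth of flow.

For a rectangular channel, critical depth y_c = (q²/g)^(1/3) where q = Q/b = 11.7/2.71 = 4.317 m²/s.
So y_c = (4.317²/9.81)^(1/3) = 1.24 m.

y_c = 1.24 m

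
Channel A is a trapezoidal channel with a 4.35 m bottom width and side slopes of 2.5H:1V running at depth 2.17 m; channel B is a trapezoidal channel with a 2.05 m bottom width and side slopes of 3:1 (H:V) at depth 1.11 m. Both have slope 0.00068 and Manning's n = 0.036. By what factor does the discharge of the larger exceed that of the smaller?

Channel A: With bottom width b = 4.35 m and side slope z = 2.5: A = (b + zy)y = (4.35 + 2.5×2.17)×2.17 = 21.21 m²; P = b + 2y√(1+z²) = 4.35 + 2×2.17×2.693 = 16.04 m. Hydraulic radius R = A/P = 21.21/16.04 = 1.323 m. Q_A = (1/0.036)·21.21·1.323^(2/3)·√0.00068 = 18.51 m³/s.
Channel B: With bottom width b = 2.05 m and side slope z = 3: A = (b + zy)y = (2.05 + 3×1.11)×1.11 = 5.972 m²; P = b + 2y√(1+z²) = 2.05 + 2×1.11×3.162 = 9.07 m. Hydraulic radius R = A/P = 5.972/9.07 = 0.6584 m. Q_B = (1/0.036)·5.972·0.6584^(2/3)·√0.00068 = 3.274 m³/s.
The larger discharge is 18.51 m³/s and the smaller is 3.274 m³/s; the ratio is 5.66.

5.66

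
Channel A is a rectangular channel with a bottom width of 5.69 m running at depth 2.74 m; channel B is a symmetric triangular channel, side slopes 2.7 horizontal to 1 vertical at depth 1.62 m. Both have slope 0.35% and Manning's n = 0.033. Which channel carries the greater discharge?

channel A

Channel A: Flow area A = b·y = 5.69 × 2.74 = 15.59 m². Wetted perimeter P = b + 2y = 5.69 + 2×2.74 = 11.17 m. Hydraulic radius R = A/P = 15.59/11.17 = 1.396 m. Q_A = (1/0.033)·15.59·1.396^(2/3)·√0.0035 = 34.91 m³/s.
Channel B: For a triangular section with side slope z = 2.7: A = zy² = 2.7×1.62² = 7.086 m²; P = 2y√(1+z²) = 2×1.62×2.879 = 9.329 m. Hydraulic radius R = A/P = 7.086/9.329 = 0.7596 m. Q_B = (1/0.033)·7.086·0.7596^(2/3)·√0.0035 = 10.58 m³/s.
Q_A = 34.91 m³/s vs Q_B = 10.58 m³/s, so channel A carries more.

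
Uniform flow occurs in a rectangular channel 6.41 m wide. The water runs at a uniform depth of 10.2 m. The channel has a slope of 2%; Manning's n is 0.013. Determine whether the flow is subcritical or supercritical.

supercritical

Flow area A = b·y = 6.41 × 10.2 = 65.38 m². Wetted perimeter P = b + 2y = 6.41 + 2×10.2 = 26.81 m.
Hydraulic radius R = A/P = 65.38/26.81 = 2.439 m.
V = (1/n) R^(2/3) √S = (1/0.013) × 2.439^(2/3) × √0.02 = 19.71 m/s. Hydraulic depth D_h = A/T = 65.38/6.41 = 10.2 m.
Froude number Fr = V/√(g·D_h) = 19.71/√(9.81×10.2) = 1.97, which is greater than 1, so the flow is supercritical.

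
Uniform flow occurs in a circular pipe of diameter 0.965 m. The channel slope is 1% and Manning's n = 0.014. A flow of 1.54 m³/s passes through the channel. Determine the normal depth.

Manning's equation rearranged: A R^(2/3) = nQ / (1·√S) = 0.014 × 1.54 / (√0.01) = 0.2156.
Try y = 0.484 m: A R^(2/3) = 0.1425 — short.
Try y = 0.718 m: A R^(2/3) = 0.2561 — over.
Try y = 0.63 m: A R^(2/3) = 0.2157 — matches.

y_n = 0.63 m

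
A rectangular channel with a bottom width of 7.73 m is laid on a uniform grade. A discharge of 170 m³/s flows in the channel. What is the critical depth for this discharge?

y_c = 3.67 m

For a rectangular channel, critical depth y_c = (q²/g)^(1/3) where q = Q/b = 170/7.73 = 21.99 m²/s.
So y_c = (21.99²/9.81)^(1/3) = 3.67 m.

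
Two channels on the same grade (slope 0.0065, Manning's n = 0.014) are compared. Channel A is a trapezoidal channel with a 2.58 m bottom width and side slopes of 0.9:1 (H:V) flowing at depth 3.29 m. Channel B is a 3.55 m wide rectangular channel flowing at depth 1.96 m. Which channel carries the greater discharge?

channel A

Channel A: With bottom width b = 2.58 m and side slope z = 0.9: A = (b + zy)y = (2.58 + 0.9×3.29)×3.29 = 18.23 m²; P = b + 2y√(1+z²) = 2.58 + 2×3.29×1.345 = 11.43 m. Hydraulic radius R = A/P = 18.23/11.43 = 1.595 m. Q_A = (1/0.014)·18.23·1.595^(2/3)·√0.0065 = 143.3 m³/s.
Channel B: Flow area A = b·y = 3.55 × 1.96 = 6.958 m². Wetted perimeter P = b + 2y = 3.55 + 2×1.96 = 7.47 m. Hydraulic radius R = A/P = 6.958/7.47 = 0.9315 m. Q_B = (1/0.014)·6.958·0.9315^(2/3)·√0.0065 = 38.22 m³/s.
Q_A = 143.3 m³/s vs Q_B = 38.22 m³/s, so channel A carries more.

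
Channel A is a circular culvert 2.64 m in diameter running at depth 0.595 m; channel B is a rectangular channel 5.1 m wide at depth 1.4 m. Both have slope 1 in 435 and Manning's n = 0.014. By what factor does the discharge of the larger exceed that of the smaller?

14.4

Channel A: For a circular section of diameter D = 2.64 m at depth y = 0.595 m, the central angle is θ = 2 arccos(1 − 2y/D) = 1.979 rad. Then A = (D²/8)(θ − sin θ) = 0.9241 m² and P = Dθ/2 = 2.612 m. Hydraulic radius R = A/P = 0.9241/2.612 = 0.3538 m. Q_A = (1/0.014)·0.9241·0.3538^(2/3)·√0.002299 = 1.583 m³/s.
Channel B: Flow area A = b·y = 5.1 × 1.4 = 7.14 m². Wetted perimeter P = b + 2y = 5.1 + 2×1.4 = 7.9 m. Hydraulic radius R = A/P = 7.14/7.9 = 0.9038 m. Q_B = (1/0.014)·7.14·0.9038^(2/3)·√0.002299 = 22.86 m³/s.
The larger discharge is 22.86 m³/s and the smaller is 1.583 m³/s; the ratio is 14.4.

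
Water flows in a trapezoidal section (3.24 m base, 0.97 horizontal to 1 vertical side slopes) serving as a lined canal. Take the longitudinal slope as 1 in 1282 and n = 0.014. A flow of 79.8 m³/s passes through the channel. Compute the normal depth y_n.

y_n = 3.78 m

Manning's equation rearranged: A R^(2/3) = nQ / (1·√S) = 0.014 × 79.8 / (√0.00078) = 40.
Try y = 4.59 m: A R^(2/3) = 59.77 — too large.
Try y = 2.73 m: A R^(2/3) = 20.89 — too small.
Try y = 3.78 m: A R^(2/3) = 39.99 — matches.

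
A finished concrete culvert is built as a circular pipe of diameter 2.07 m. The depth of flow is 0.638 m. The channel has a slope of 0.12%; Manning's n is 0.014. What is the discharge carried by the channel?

For a circular section of diameter D = 2.07 m at depth y = 0.638 m, the central angle is θ = 2 arccos(1 − 2y/D) = 2.354 rad. Then A = (D²/8)(θ − sin θ) = 0.8815 m² and P = Dθ/2 = 2.437 m.
Hydraulic radius R = A/P = 0.8815/2.437 = 0.3618 m.
Manning's equation: Q = (1/n) A R^(2/3) S^(1/2) = (1/0.014) × 0.8815 × 0.3618^(2/3) × 0.0012^(1/2) = 1.11 m³/s.

Q = 1.11 m³/s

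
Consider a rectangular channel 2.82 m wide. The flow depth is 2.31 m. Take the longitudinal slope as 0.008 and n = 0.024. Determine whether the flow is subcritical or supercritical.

Flow area A = b·y = 2.82 × 2.31 = 6.514 m². Wetted perimeter P = b + 2y = 2.82 + 2×2.31 = 7.44 m.
Hydraulic radius R = A/P = 6.514/7.44 = 0.8756 m.
V = (1/n) R^(2/3) √S = (1/0.024) × 0.8756^(2/3) × √0.008 = 3.411 m/s. Hydraulic depth D_h = A/T = 6.514/2.82 = 2.31 m.
Froude number Fr = V/√(g·D_h) = 3.411/√(9.81×2.31) = 0.717, which is less than 1, so the flow is subcritical.

subcritical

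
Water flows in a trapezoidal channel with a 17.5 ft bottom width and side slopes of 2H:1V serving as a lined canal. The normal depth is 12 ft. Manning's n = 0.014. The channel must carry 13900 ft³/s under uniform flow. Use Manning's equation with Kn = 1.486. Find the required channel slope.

S = 0.00517

With bottom width b = 17.5 ft and side slope z = 2: A = (b + zy)y = (17.5 + 2×12)×12 = 498 ft²; P = b + 2y√(1+z²) = 17.5 + 2×12×2.236 = 71.17 ft.
Hydraulic radius R = A/P = 498/71.17 = 6.998 ft.
From Manning's equation, S = [nQ / (1.486 A R^(2/3))]² = [0.014 × 13900 / (1.486 × 498 × 6.998^(2/3))]² = 0.00517.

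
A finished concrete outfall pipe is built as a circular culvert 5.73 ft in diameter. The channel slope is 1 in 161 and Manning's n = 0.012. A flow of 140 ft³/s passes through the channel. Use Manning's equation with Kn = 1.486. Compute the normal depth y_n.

y_n = 2.65 ft

Manning's equation rearranged: A R^(2/3) = nQ / (1.486·√S) = 0.012 × 140 / (1.486 × √0.006211) = 14.35.
Trying y = 3.16 ft: A R^(2/3) = 19.28 — too large.
Trying y = 2.03 ft: A R^(2/3) = 8.816 — too small.
Trying y = 2.65 ft: A R^(2/3) = 14.32 — matches.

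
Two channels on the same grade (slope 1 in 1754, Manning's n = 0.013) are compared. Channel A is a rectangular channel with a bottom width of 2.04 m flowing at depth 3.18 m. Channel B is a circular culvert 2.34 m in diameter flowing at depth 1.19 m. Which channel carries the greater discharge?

Channel A: Flow area A = b·y = 2.04 × 3.18 = 6.487 m². Wetted perimeter P = b + 2y = 2.04 + 2×3.18 = 8.4 m. Hydraulic radius R = A/P = 6.487/8.4 = 0.7723 m. Q_A = (1/0.013)·6.487·0.7723^(2/3)·√0.0005701 = 10.03 m³/s.
Channel B: For a circular section of diameter D = 2.34 m at depth y = 1.19 m, the central angle is θ = 2 arccos(1 − 2y/D) = 3.176 rad. Then A = (D²/8)(θ − sin θ) = 2.197 m² and P = Dθ/2 = 3.716 m. Hydraulic radius R = A/P = 2.197/3.716 = 0.5913 m. Q_B = (1/0.013)·2.197·0.5913^(2/3)·√0.0005701 = 2.843 m³/s.
Q_A = 10.03 m³/s vs Q_B = 2.843 m³/s, so channel A carries more.

channel A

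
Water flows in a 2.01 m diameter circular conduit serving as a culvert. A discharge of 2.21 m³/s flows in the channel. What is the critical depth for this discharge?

y_c = 0.701 m

At critical depth, Q² T / (g A³) = 1, i.e. A³/T = Q²/g = 2.21²/9.81 = 0.4979.
Try y = 0.893 m: A³/T = 1.265 — high.
Try y = 0.568 m: A³/T = 0.2209 — low.
Try y = 0.701 m: A³/T = 0.4988 — matches.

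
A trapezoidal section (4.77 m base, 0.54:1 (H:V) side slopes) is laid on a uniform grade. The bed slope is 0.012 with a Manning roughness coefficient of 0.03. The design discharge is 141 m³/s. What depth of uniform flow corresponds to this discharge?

y_n = 3.71 m

Manning's equation rearranged: A R^(2/3) = nQ / (1·√S) = 0.03 × 141 / (√0.012) = 38.61.
At y = 4.06 m: A R^(2/3) = 45.16 — over.
At y = 2.75 m: A R^(2/3) = 23.15 — short.
At y = 3.71 m: A R^(2/3) = 38.59 — ≈ 38.61.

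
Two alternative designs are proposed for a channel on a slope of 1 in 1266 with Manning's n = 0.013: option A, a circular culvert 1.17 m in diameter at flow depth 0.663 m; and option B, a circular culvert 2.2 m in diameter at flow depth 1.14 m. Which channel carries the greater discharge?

Channel A: For a circular section of diameter D = 1.17 m at depth y = 0.663 m, the central angle is θ = 2 arccos(1 − 2y/D) = 3.409 rad. Then A = (D²/8)(θ − sin θ) = 0.6286 m² and P = Dθ/2 = 1.994 m. Hydraulic radius R = A/P = 0.6286/1.994 = 0.3152 m. Q_A = (1/0.013)·0.6286·0.3152^(2/3)·√0.0007899 = 0.6293 m³/s.
Channel B: For a circular section of diameter D = 2.2 m at depth y = 1.14 m, the central angle is θ = 2 arccos(1 − 2y/D) = 3.214 rad. Then A = (D²/8)(θ − sin θ) = 1.989 m² and P = Dθ/2 = 3.536 m. Hydraulic radius R = A/P = 1.989/3.536 = 0.5624 m. Q_B = (1/0.013)·1.989·0.5624^(2/3)·√0.0007899 = 2.929 m³/s.
Q_A = 0.6293 m³/s vs Q_B = 2.929 m³/s, so channel B carries more.

channel B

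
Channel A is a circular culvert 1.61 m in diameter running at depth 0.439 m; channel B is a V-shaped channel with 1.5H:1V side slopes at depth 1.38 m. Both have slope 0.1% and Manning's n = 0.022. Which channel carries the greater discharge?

Channel A: For a circular section of diameter D = 1.61 m at depth y = 0.439 m, the central angle is θ = 2 arccos(1 − 2y/D) = 2.198 rad. Then A = (D²/8)(θ − sin θ) = 0.4496 m² and P = Dθ/2 = 1.769 m. Hydraulic radius R = A/P = 0.4496/1.769 = 0.2542 m. Q_A = (1/0.022)·0.4496·0.2542^(2/3)·√0.001 = 0.2593 m³/s.
Channel B: For a triangular section with side slope z = 1.5: A = zy² = 1.5×1.38² = 2.857 m²; P = 2y√(1+z²) = 2×1.38×1.803 = 4.976 m. Hydraulic radius R = A/P = 2.857/4.976 = 0.5741 m. Q_B = (1/0.022)·2.857·0.5741^(2/3)·√0.001 = 2.836 m³/s.
Q_A = 0.2593 m³/s vs Q_B = 2.836 m³/s, so channel B carries more.

channel B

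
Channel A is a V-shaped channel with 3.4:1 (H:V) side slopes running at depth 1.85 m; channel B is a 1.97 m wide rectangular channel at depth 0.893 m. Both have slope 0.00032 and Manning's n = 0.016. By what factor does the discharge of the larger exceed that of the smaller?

Channel A: For a triangular section with side slope z = 3.4: A = zy² = 3.4×1.85² = 11.64 m²; P = 2y√(1+z²) = 2×1.85×3.544 = 13.11 m. Hydraulic radius R = A/P = 11.64/13.11 = 0.8874 m. Q_A = (1/0.016)·11.64·0.8874^(2/3)·√0.00032 = 12.01 m³/s.
Channel B: Flow area A = b·y = 1.97 × 0.893 = 1.759 m². Wetted perimeter P = b + 2y = 1.97 + 2×0.893 = 3.756 m. Hydraulic radius R = A/P = 1.759/3.756 = 0.4684 m. Q_B = (1/0.016)·1.759·0.4684^(2/3)·√0.00032 = 1.186 m³/s.
The larger discharge is 12.01 m³/s and the smaller is 1.186 m³/s; the ratio is 10.1.

10.1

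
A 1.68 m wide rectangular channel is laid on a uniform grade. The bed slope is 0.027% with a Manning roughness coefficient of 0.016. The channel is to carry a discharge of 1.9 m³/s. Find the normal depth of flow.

Manning's equation rearranged: A R^(2/3) = nQ / (1·√S) = 0.016 × 1.9 / (√0.00027) = 1.85.
Try y = 1.27 m: A R^(2/3) = 1.354 — too small.
Try y = 1.82 m: A R^(2/3) = 2.114 — too large.
Try y = 1.63 m: A R^(2/3) = 1.848 — ≈ 1.85.

y_n = 1.63 m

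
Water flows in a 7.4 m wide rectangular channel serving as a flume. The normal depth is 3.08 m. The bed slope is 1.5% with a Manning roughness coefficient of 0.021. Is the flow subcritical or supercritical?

Flow area A = b·y = 7.4 × 3.08 = 22.79 m². Wetted perimeter P = b + 2y = 7.4 + 2×3.08 = 13.56 m.
Hydraulic radius R = A/P = 22.79/13.56 = 1.681 m.
V = (1/n) R^(2/3) √S = (1/0.021) × 1.681^(2/3) × √0.015 = 8.245 m/s. Hydraulic depth D_h = A/T = 22.79/7.4 = 3.08 m.
Froude number Fr = V/√(g·D_h) = 8.245/√(9.81×3.08) = 1.5, which is greater than 1, so the flow is supercritical.

supercritical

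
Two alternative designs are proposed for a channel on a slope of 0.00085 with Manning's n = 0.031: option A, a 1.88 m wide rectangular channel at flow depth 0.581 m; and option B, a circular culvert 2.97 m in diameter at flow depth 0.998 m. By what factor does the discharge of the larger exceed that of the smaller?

Channel A: Flow area A = b·y = 1.88 × 0.581 = 1.092 m². Wetted perimeter P = b + 2y = 1.88 + 2×0.581 = 3.042 m. Hydraulic radius R = A/P = 1.092/3.042 = 0.3591 m. Q_A = (1/0.031)·1.092·0.3591^(2/3)·√0.00085 = 0.519 m³/s.
Channel B: For a circular section of diameter D = 2.97 m at depth y = 0.998 m, the central angle is θ = 2 arccos(1 − 2y/D) = 2.473 rad. Then A = (D²/8)(θ − sin θ) = 2.044 m² and P = Dθ/2 = 3.673 m. Hydraulic radius R = A/P = 2.044/3.673 = 0.5565 m. Q_B = (1/0.031)·2.044·0.5565^(2/3)·√0.00085 = 1.301 m³/s.
The larger discharge is 1.301 m³/s and the smaller is 0.519 m³/s; the ratio is 2.51.

2.51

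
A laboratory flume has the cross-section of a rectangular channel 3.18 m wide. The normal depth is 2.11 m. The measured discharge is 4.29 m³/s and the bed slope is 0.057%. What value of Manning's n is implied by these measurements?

n = 0.035

Flow area A = b·y = 3.18 × 2.11 = 6.71 m². Wetted perimeter P = b + 2y = 3.18 + 2×2.11 = 7.4 m.
Hydraulic radius R = A/P = 6.71/7.4 = 0.9067 m.
Rearranging Manning's equation: n = (1/Q) A R^(2/3) S^(1/2) = (1/4.29) × 6.71 × 0.9067^(2/3) × √0.00057 = 0.035.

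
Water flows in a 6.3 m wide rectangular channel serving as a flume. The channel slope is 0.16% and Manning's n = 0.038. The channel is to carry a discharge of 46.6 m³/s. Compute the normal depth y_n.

Manning's equation rearranged: A R^(2/3) = nQ / (1·√S) = 0.038 × 46.6 / (√0.0016) = 44.27.
Try y = 5.25 m: A R^(2/3) = 51.95 — over.
Try y = 4.62 m: A R^(2/3) = 44.23 — matches.

y_n = 4.62 m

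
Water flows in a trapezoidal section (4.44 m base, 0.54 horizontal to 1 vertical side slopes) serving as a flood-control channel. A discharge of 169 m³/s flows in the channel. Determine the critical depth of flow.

At critical depth, Q² T / (g A³) = 1, i.e. A³/T = Q²/g = 169²/9.81 = 2911.
Trying y = 3.44 m: A³/T = 1247 — short.
Trying y = 5.2 m: A³/T = 5324 — over.
Trying y = 4.39 m: A³/T = 2911 — matches.

y_c = 4.39 m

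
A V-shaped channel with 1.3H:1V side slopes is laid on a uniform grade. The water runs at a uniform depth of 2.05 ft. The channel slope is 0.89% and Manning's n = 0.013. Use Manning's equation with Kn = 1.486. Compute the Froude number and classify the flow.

For a triangular section with side slope z = 1.3: A = zy² = 1.3×2.05² = 5.463 ft²; P = 2y√(1+z²) = 2×2.05×1.64 = 6.724 ft.
Hydraulic radius R = A/P = 5.463/6.724 = 0.8124 ft.
V = (1.486/n) R^(2/3) √S = (1.486/0.013) × 0.8124^(2/3) × √0.0089 = 9.389 ft/s. Hydraulic depth D_h = A/T = 5.463/5.33 = 1.025 ft.
Froude number Fr = V/√(g·D_h) = 9.389/√(32.2×1.025) = 1.63, which is greater than 1, so the flow is supercritical.

supercritical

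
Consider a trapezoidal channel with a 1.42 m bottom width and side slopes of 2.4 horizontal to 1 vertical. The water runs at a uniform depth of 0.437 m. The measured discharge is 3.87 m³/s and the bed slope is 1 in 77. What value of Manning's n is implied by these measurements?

n = 0.014

With bottom width b = 1.42 m and side slope z = 2.4: A = (b + zy)y = (1.42 + 2.4×0.437)×0.437 = 1.079 m²; P = b + 2y√(1+z²) = 1.42 + 2×0.437×2.6 = 3.692 m.
Hydraulic radius R = A/P = 1.079/3.692 = 0.2922 m.
Rearranging Manning's equation: n = (1/Q) A R^(2/3) S^(1/2) = (1/3.87) × 1.079 × 0.2922^(2/3) × √0.01299 = 0.014.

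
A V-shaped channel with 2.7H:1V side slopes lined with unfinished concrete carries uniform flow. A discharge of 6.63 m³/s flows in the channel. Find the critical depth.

At critical depth, Q² T / (g A³) = 1, i.e. A³/T = Q²/g = 6.63²/9.81 = 4.481.
Try y = 1.16 m: A³/T = 7.656 — over.
Try y = 1.04 m: A³/T = 4.435 — ≈ 4.481.

y_c = 1.04 m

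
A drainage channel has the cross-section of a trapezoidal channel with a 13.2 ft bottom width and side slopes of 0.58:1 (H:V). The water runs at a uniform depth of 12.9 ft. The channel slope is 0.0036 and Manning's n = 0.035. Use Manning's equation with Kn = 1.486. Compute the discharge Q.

Q = 2290 ft³/s

With bottom width b = 13.2 ft and side slope z = 0.58: A = (b + zy)y = (13.2 + 0.58×12.9)×12.9 = 266.8 ft²; P = b + 2y√(1+z²) = 13.2 + 2×12.9×1.156 = 43.03 ft.
Hydraulic radius R = A/P = 266.8/43.03 = 6.201 ft.
Manning's equation: Q = (1.486/n) A R^(2/3) S^(1/2) = (1.486/0.035) × 266.8 × 6.201^(2/3) × 0.0036^(1/2) = 2290 ft³/s.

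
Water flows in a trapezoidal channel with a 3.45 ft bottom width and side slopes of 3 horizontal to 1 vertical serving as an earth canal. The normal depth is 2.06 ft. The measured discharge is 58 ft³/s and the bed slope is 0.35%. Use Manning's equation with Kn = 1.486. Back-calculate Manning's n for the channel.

With bottom width b = 3.45 ft and side slope z = 3: A = (b + zy)y = (3.45 + 3×2.06)×2.06 = 19.84 ft²; P = b + 2y√(1+z²) = 3.45 + 2×2.06×3.162 = 16.48 ft.
Hydraulic radius R = A/P = 19.84/16.48 = 1.204 ft.
Rearranging Manning's equation: n = (1.486/Q) A R^(2/3) S^(1/2) = (1.486/58) × 19.84 × 1.204^(2/3) × √0.0035 = 0.034.

n = 0.034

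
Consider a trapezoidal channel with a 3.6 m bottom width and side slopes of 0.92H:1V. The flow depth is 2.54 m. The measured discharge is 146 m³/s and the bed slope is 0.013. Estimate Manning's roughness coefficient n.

With bottom width b = 3.6 m and side slope z = 0.92: A = (b + zy)y = (3.6 + 0.92×2.54)×2.54 = 15.08 m²; P = b + 2y√(1+z²) = 3.6 + 2×2.54×1.359 = 10.5 m.
Hydraulic radius R = A/P = 15.08/10.5 = 1.436 m.
Rearranging Manning's equation: n = (1/Q) A R^(2/3) S^(1/2) = (1/146) × 15.08 × 1.436^(2/3) × √0.013 = 0.015.

n = 0.015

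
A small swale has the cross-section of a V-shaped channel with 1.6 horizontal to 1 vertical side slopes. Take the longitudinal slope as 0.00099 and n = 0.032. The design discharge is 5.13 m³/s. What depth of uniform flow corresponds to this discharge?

Manning's equation rearranged: A R^(2/3) = nQ / (1·√S) = 0.032 × 5.13 / (√0.00099) = 5.217.
Try y = 1.46 m: A R^(2/3) = 2.477 — low.
Try y = 2.45 m: A R^(2/3) = 9.851 — high.
Try y = 1.93 m: A R^(2/3) = 5.214 — matches.

y_n = 1.93 m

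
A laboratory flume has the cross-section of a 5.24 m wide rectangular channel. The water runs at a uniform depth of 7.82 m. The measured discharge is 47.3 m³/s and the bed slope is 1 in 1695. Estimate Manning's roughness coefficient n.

Flow area A = b·y = 5.24 × 7.82 = 40.98 m². Wetted perimeter P = b + 2y = 5.24 + 2×7.82 = 20.88 m.
Hydraulic radius R = A/P = 40.98/20.88 = 1.962 m.
Rearranging Manning's equation: n = (1/Q) A R^(2/3) S^(1/2) = (1/47.3) × 40.98 × 1.962^(2/3) × √0.00059 = 0.033.

n = 0.033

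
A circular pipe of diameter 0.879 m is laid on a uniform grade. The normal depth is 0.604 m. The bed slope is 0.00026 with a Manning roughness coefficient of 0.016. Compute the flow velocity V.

For a circular section of diameter D = 0.879 m at depth y = 0.604 m, the central angle is θ = 2 arccos(1 − 2y/D) = 3.909 rad. Then A = (D²/8)(θ − sin θ) = 0.4446 m² and P = Dθ/2 = 1.718 m.
Hydraulic radius R = A/P = 0.4446/1.718 = 0.2588 m.
From Manning's equation, V = (1/n) R^(2/3) S^(1/2) = (1/0.016) × 0.2588^(2/3) × 0.00026^(1/2) = 0.409 m/s.

V = 0.409 m/s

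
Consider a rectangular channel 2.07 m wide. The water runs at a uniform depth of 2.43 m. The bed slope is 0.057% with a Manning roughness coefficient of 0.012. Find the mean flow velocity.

Flow area A = b·y = 2.07 × 2.43 = 5.03 m². Wetted perimeter P = b + 2y = 2.07 + 2×2.43 = 6.93 m.
Hydraulic radius R = A/P = 5.03/6.93 = 0.7258 m.
From Manning's equation, V = (1/n) R^(2/3) S^(1/2) = (1/0.012) × 0.7258^(2/3) × 0.00057^(1/2) = 1.61 m/s.

V = 1.61 m/s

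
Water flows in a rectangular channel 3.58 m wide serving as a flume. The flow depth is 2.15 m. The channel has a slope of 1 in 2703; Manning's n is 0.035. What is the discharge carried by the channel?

Q = 4.16 m³/s

Flow area A = b·y = 3.58 × 2.15 = 7.697 m². Wetted perimeter P = b + 2y = 3.58 + 2×2.15 = 7.88 m.
Hydraulic radius R = A/P = 7.697/7.88 = 0.9768 m.
Manning's equation: Q = (1/n) A R^(2/3) S^(1/2) = (1/0.035) × 7.697 × 0.9768^(2/3) × 0.00037^(1/2) = 4.16 m³/s.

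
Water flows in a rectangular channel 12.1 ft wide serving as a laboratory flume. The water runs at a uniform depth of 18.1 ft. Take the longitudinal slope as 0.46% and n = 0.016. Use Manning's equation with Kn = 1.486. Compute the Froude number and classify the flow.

subcritical

Flow area A = b·y = 12.1 × 18.1 = 219 ft². Wetted perimeter P = b + 2y = 12.1 + 2×18.1 = 48.3 ft.
Hydraulic radius R = A/P = 219/48.3 = 4.534 ft.
V = (1.486/n) R^(2/3) √S = (1.486/0.016) × 4.534^(2/3) × √0.0046 = 17.26 ft/s. Hydraulic depth D_h = A/T = 219/12.1 = 18.1 ft.
Froude number Fr = V/√(g·D_h) = 17.26/√(32.2×18.1) = 0.715, which is less than 1, so the flow is subcritical.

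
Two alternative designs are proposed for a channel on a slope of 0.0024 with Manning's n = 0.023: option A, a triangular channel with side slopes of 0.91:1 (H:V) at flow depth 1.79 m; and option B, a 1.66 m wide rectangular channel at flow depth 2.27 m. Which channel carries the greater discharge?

Channel A: For a triangular section with side slope z = 0.91: A = zy² = 0.91×1.79² = 2.916 m²; P = 2y√(1+z²) = 2×1.79×1.352 = 4.84 m. Hydraulic radius R = A/P = 2.916/4.84 = 0.6024 m. Q_A = (1/0.023)·2.916·0.6024^(2/3)·√0.0024 = 4.43 m³/s.
Channel B: Flow area A = b·y = 1.66 × 2.27 = 3.768 m². Wetted perimeter P = b + 2y = 1.66 + 2×2.27 = 6.2 m. Hydraulic radius R = A/P = 3.768/6.2 = 0.6078 m. Q_B = (1/0.023)·3.768·0.6078^(2/3)·√0.0024 = 5.759 m³/s.
Q_A = 4.43 m³/s vs Q_B = 5.759 m³/s, so channel B carries more.

channel B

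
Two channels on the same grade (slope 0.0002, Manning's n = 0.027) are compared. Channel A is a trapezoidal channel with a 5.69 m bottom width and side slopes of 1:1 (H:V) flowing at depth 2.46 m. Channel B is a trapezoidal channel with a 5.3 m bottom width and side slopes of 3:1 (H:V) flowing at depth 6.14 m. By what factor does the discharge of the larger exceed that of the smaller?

11.8

Channel A: With bottom width b = 5.69 m and side slope z = 1: A = (b + zy)y = (5.69 + 1×2.46)×2.46 = 20.05 m²; P = b + 2y√(1+z²) = 5.69 + 2×2.46×1.414 = 12.65 m. Hydraulic radius R = A/P = 20.05/12.65 = 1.585 m. Q_A = (1/0.027)·20.05·1.585^(2/3)·√0.0002 = 14.28 m³/s.
Channel B: With bottom width b = 5.3 m and side slope z = 3: A = (b + zy)y = (5.3 + 3×6.14)×6.14 = 145.6 m²; P = b + 2y√(1+z²) = 5.3 + 2×6.14×3.162 = 44.13 m. Hydraulic radius R = A/P = 145.6/44.13 = 3.3 m. Q_B = (1/0.027)·145.6·3.3^(2/3)·√0.0002 = 169.1 m³/s.
The larger discharge is 169.1 m³/s and the smaller is 14.28 m³/s; the ratio is 11.8.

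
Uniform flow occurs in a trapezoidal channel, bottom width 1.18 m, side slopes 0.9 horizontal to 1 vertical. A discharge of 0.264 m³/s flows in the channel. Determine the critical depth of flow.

At critical depth, Q² T / (g A³) = 1, i.e. A³/T = Q²/g = 0.264²/9.81 = 0.007105.
Try y = 0.137 m: A³/T = 0.00399 — short.
Try y = 0.198 m: A³/T = 0.01266 — over.
Try y = 0.165 m: A³/T = 0.007131 — matches.

y_c = 0.165 m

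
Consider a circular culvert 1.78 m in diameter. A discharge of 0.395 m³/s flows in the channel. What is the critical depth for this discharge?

At critical depth, Q² T / (g A³) = 1, i.e. A³/T = Q²/g = 0.395²/9.81 = 0.0159.
Try y = 0.23 m: A³/T = 0.005602 — short.
Try y = 0.336 m: A³/T = 0.0249 — over.
Try y = 0.3 m: A³/T = 0.01596 — close enough.

y_c = 0.3 m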